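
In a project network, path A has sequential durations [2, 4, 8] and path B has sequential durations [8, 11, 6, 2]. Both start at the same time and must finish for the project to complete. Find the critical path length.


Path A total = 2 + 4 + 8 = 14
Path B total = 8 + 11 + 6 + 2 = 27
Critical path = longest path = max(14, 27) = 27

27


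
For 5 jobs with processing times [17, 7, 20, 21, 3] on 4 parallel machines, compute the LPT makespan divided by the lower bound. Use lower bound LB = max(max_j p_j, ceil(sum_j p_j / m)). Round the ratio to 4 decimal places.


LPT order: [21, 20, 17, 7, 3]
Machine loads after assignment: [21, 20, 17, 10]
LPT makespan = 21
Lower bound = max(max_job, ceil(total/4)) = max(21, 17) = 21
Ratio = 21 / 21 = 1.0

1.0


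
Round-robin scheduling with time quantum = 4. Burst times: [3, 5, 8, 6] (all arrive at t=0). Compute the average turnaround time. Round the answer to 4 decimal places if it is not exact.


Time quantum = 4
Execution trace:
  J1 runs 3 units, time = 3
  J2 runs 4 units, time = 7
  J3 runs 4 units, time = 11
  J4 runs 4 units, time = 15
  J2 runs 1 units, time = 16
  J3 runs 4 units, time = 20
  J4 runs 2 units, time = 22
Finish times: [3, 16, 20, 22]
Average turnaround = 61/4 = 15.25

15.25


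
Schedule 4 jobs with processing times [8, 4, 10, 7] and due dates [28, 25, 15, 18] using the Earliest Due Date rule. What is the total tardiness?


Sort by due date (EDD order): [(10, 15), (7, 18), (4, 25), (8, 28)]
Compute completion times and tardiness:
  Job 1: p=10, d=15, C=10, tardiness=max(0,10-15)=0
  Job 2: p=7, d=18, C=17, tardiness=max(0,17-18)=0
  Job 3: p=4, d=25, C=21, tardiness=max(0,21-25)=0
  Job 4: p=8, d=28, C=29, tardiness=max(0,29-28)=1
Total tardiness = 1

1


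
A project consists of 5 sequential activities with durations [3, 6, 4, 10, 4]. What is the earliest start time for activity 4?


Activity 4 starts after activities 1 through 3 complete.
Predecessor durations: [3, 6, 4]
ES = 3 + 6 + 4 = 13

13


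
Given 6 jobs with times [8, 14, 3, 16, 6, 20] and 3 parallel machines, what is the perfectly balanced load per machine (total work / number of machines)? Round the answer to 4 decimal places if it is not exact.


Total processing time = 8 + 14 + 3 + 16 + 6 + 20 = 67
Number of machines = 3
Ideal balanced load = 67 / 3 = 22.3333

22.3333


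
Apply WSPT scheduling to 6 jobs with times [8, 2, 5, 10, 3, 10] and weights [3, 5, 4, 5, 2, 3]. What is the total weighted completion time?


Compute p/w ratios and sort ascending (WSPT): [(2, 5), (5, 4), (3, 2), (10, 5), (8, 3), (10, 3)]
Compute weighted completion times:
  Job (p=2,w=5): C=2, w*C=5*2=10
  Job (p=5,w=4): C=7, w*C=4*7=28
  Job (p=3,w=2): C=10, w*C=2*10=20
  Job (p=10,w=5): C=20, w*C=5*20=100
  Job (p=8,w=3): C=28, w*C=3*28=84
  Job (p=10,w=3): C=38, w*C=3*38=114
Total weighted completion time = 356

356


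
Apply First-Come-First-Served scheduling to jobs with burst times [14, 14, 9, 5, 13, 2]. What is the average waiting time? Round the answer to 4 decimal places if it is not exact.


FCFS order (as given): [14, 14, 9, 5, 13, 2]
Waiting times:
  Job 1: wait = 0
  Job 2: wait = 14
  Job 3: wait = 28
  Job 4: wait = 37
  Job 5: wait = 42
  Job 6: wait = 55
Sum of waiting times = 176
Average waiting time = 176/6 = 29.3333

29.3333


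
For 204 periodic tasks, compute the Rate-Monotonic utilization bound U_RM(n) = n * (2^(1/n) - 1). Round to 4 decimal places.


Compute 2^(1/204) = 1.0034035593
Subtract 1: 1.0034035593 - 1 = 0.0034035593
Multiply by n: 204 * 0.0034035593 = 0.6943260972
Round to 4 dp: 0.6943

0.6943


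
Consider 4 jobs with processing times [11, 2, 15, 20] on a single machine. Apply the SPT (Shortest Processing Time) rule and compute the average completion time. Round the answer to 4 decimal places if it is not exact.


Sort jobs by processing time (SPT order): [2, 11, 15, 20]
Compute completion times sequentially:
  Job 1: processing = 2, completes at 2
  Job 2: processing = 11, completes at 13
  Job 3: processing = 15, completes at 28
  Job 4: processing = 20, completes at 48
Sum of completion times = 91
Average completion time = 91/4 = 22.75

22.75


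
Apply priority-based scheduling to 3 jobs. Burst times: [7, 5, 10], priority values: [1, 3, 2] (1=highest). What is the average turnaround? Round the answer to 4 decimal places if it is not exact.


Sort by priority (ascending = highest first):
Order: [(1, 7), (2, 10), (3, 5)]
Completion times:
  Priority 1, burst=7, C=7
  Priority 2, burst=10, C=17
  Priority 3, burst=5, C=22
Average turnaround = 46/3 = 15.3333

15.3333


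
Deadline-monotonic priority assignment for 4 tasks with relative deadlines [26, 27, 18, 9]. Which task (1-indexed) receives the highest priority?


Sort tasks by relative deadline (ascending):
  Task 4: deadline = 9
  Task 3: deadline = 18
  Task 1: deadline = 26
  Task 2: deadline = 27
Priority order (highest first): [4, 3, 1, 2]
Highest priority task = 4

4


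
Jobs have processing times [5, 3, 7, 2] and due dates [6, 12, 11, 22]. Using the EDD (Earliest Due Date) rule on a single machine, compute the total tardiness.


Sort by due date (EDD order): [(5, 6), (7, 11), (3, 12), (2, 22)]
Compute completion times and tardiness:
  Job 1: p=5, d=6, C=5, tardiness=max(0,5-6)=0
  Job 2: p=7, d=11, C=12, tardiness=max(0,12-11)=1
  Job 3: p=3, d=12, C=15, tardiness=max(0,15-12)=3
  Job 4: p=2, d=22, C=17, tardiness=max(0,17-22)=0
Total tardiness = 4

4


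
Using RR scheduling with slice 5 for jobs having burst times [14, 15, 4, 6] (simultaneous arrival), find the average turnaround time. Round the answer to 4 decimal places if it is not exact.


Time quantum = 5
Execution trace:
  J1 runs 5 units, time = 5
  J2 runs 5 units, time = 10
  J3 runs 4 units, time = 14
  J4 runs 5 units, time = 19
  J1 runs 5 units, time = 24
  J2 runs 5 units, time = 29
  J4 runs 1 units, time = 30
  J1 runs 4 units, time = 34
  J2 runs 5 units, time = 39
Finish times: [34, 39, 14, 30]
Average turnaround = 117/4 = 29.25

29.25


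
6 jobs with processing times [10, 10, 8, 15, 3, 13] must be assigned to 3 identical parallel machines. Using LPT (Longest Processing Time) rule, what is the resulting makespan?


Sort jobs in decreasing order (LPT): [15, 13, 10, 10, 8, 3]
Assign each job to the least loaded machine:
  Machine 1: jobs [15, 3], load = 18
  Machine 2: jobs [13, 8], load = 21
  Machine 3: jobs [10, 10], load = 20
Makespan = max load = 21

21


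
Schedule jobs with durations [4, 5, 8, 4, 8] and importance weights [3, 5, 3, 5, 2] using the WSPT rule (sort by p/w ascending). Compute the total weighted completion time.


Compute p/w ratios and sort ascending (WSPT): [(4, 5), (5, 5), (4, 3), (8, 3), (8, 2)]
Compute weighted completion times:
  Job (p=4,w=5): C=4, w*C=5*4=20
  Job (p=5,w=5): C=9, w*C=5*9=45
  Job (p=4,w=3): C=13, w*C=3*13=39
  Job (p=8,w=3): C=21, w*C=3*21=63
  Job (p=8,w=2): C=29, w*C=2*29=58
Total weighted completion time = 225

225


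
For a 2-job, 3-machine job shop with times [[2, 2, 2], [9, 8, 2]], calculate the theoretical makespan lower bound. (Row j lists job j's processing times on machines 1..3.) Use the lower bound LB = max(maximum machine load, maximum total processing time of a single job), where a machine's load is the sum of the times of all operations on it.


Machine loads:
  Machine 1: 2 + 9 = 11
  Machine 2: 2 + 8 = 10
  Machine 3: 2 + 2 = 4
Max machine load = 11
Job totals:
  Job 1: 6
  Job 2: 19
Max job total = 19
Lower bound = max(11, 19) = 19

19


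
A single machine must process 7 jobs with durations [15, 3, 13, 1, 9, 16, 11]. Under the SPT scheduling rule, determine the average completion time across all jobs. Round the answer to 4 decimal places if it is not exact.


Sort jobs by processing time (SPT order): [1, 3, 9, 11, 13, 15, 16]
Compute completion times sequentially:
  Job 1: processing = 1, completes at 1
  Job 2: processing = 3, completes at 4
  Job 3: processing = 9, completes at 13
  Job 4: processing = 11, completes at 24
  Job 5: processing = 13, completes at 37
  Job 6: processing = 15, completes at 52
  Job 7: processing = 16, completes at 68
Sum of completion times = 199
Average completion time = 199/7 = 28.4286

28.4286


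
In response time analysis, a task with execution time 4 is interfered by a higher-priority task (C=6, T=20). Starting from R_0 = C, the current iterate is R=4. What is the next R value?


R_next = C + ceil(R_prev / T_hp) * C_hp
ceil(4 / 20) = ceil(0.2) = 1
Interference = 1 * 6 = 6
R_next = 4 + 6 = 10

10


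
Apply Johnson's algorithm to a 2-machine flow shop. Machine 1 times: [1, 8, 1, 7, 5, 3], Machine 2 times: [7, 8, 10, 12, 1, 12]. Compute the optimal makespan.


Apply Johnson's rule:
  Group 1 (a <= b): [(1, 1, 7), (3, 1, 10), (6, 3, 12), (4, 7, 12), (2, 8, 8)]
  Group 2 (a > b): [(5, 5, 1)]
Optimal job order: [1, 3, 6, 4, 2, 5]
Schedule:
  Job 1: M1 done at 1, M2 done at 8
  Job 3: M1 done at 2, M2 done at 18
  Job 6: M1 done at 5, M2 done at 30
  Job 4: M1 done at 12, M2 done at 42
  Job 2: M1 done at 20, M2 done at 50
  Job 5: M1 done at 25, M2 done at 51
Makespan = 51

51


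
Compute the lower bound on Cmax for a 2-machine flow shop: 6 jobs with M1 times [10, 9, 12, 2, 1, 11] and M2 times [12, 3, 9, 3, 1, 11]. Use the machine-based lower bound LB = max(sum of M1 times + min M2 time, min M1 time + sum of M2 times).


LB1 = sum(M1 times) + min(M2 times) = 45 + 1 = 46
LB2 = min(M1 times) + sum(M2 times) = 1 + 39 = 40
Lower bound = max(LB1, LB2) = max(46, 40) = 46

46


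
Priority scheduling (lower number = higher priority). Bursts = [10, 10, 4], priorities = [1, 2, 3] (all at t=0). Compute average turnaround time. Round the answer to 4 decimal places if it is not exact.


Sort by priority (ascending = highest first):
Order: [(1, 10), (2, 10), (3, 4)]
Completion times:
  Priority 1, burst=10, C=10
  Priority 2, burst=10, C=20
  Priority 3, burst=4, C=24
Average turnaround = 54/3 = 18.0

18.0


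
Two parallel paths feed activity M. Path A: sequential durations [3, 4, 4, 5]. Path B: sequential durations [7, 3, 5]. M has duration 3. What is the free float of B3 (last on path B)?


ES(B3) = sum of predecessors on chain B = 10
EF(B3) = ES + duration = 10 + 5 = 15
Successor of B3 is M. ES(M) = max(sum(A), sum(B)) = max(16, 15) = 16
Free float = ES(successor) - EF(current) = 16 - 15 = 1

1


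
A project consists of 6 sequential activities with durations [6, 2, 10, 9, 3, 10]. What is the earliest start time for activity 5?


Activity 5 starts after activities 1 through 4 complete.
Predecessor durations: [6, 2, 10, 9]
ES = 6 + 2 + 10 + 9 = 27

27


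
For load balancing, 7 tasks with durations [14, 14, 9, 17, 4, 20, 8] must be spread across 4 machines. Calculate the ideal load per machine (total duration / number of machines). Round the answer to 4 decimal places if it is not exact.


Total processing time = 14 + 14 + 9 + 17 + 4 + 20 + 8 = 86
Number of machines = 4
Ideal balanced load = 86 / 4 = 21.5

21.5


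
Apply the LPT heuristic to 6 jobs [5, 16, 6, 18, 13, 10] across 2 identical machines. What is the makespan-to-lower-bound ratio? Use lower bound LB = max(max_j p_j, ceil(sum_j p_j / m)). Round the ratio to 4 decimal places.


LPT order: [18, 16, 13, 10, 6, 5]
Machine loads after assignment: [34, 34]
LPT makespan = 34
Lower bound = max(max_job, ceil(total/2)) = max(18, 34) = 34
Ratio = 34 / 34 = 1.0

1.0


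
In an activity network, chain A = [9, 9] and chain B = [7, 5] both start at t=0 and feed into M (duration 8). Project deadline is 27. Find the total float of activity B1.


Forward pass: ES(B1) = sum of predecessors on chain B = 0
EF = ES + duration = 0 + 7 = 7
Backward pass: LF(M) = deadline = 27; LS(M) = 27 - 8 = 19
LF(B1) = LS(M) - sum(successors on chain B) = 19 - 5 = 14
LS = LF - duration = 14 - 7 = 7
Total float = LS - ES = 7 - 0 = 7

7


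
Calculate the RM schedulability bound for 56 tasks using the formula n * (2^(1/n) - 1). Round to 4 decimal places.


Compute 2^(1/56) = 1.0124545481
Subtract 1: 1.0124545481 - 1 = 0.0124545481
Multiply by n: 56 * 0.0124545481 = 0.6974546936
Round to 4 dp: 0.6975

0.6975


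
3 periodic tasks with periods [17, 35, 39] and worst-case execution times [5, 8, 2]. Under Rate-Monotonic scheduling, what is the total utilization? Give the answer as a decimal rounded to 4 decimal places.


Compute individual utilizations (exact fractions):
  Task 1: C/T = 5/17 (approx. 0.2941)
  Task 2: C/T = 8/35 (approx. 0.2286)
  Task 3: C/T = 2/39 (approx. 0.0513)
Total utilization U = 5/17 + 8/35 + 2/39 = 13319/23205
Rounded to 4 decimal places: U = 0.5740
RM (Liu & Layland) bound for 3 tasks = 0.779763; compare with U = 13319/23205 (approx. 0.573971)
U <= bound, so schedulable by RM sufficient condition.

0.5740


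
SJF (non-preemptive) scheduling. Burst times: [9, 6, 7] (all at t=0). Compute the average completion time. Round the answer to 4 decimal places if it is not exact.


SJF order (ascending): [6, 7, 9]
Completion times:
  Job 1: burst=6, C=6
  Job 2: burst=7, C=13
  Job 3: burst=9, C=22
Average completion = 41/3 = 13.6667

13.6667


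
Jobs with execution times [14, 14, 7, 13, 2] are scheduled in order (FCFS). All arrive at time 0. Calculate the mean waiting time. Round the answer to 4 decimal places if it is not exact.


FCFS order (as given): [14, 14, 7, 13, 2]
Waiting times:
  Job 1: wait = 0
  Job 2: wait = 14
  Job 3: wait = 28
  Job 4: wait = 35
  Job 5: wait = 48
Sum of waiting times = 125
Average waiting time = 125/5 = 25.0

25.0


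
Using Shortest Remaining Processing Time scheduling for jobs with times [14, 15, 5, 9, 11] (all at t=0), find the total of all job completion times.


Since all jobs arrive at t=0, SRPT equals SPT ordering.
SPT order: [5, 9, 11, 14, 15]
Completion times:
  Job 1: p=5, C=5
  Job 2: p=9, C=14
  Job 3: p=11, C=25
  Job 4: p=14, C=39
  Job 5: p=15, C=54
Total completion time = 5 + 14 + 25 + 39 + 54 = 137

137


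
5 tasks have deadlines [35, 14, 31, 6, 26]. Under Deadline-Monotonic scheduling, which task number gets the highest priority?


Sort tasks by relative deadline (ascending):
  Task 4: deadline = 6
  Task 2: deadline = 14
  Task 5: deadline = 26
  Task 3: deadline = 31
  Task 1: deadline = 35
Priority order (highest first): [4, 2, 5, 3, 1]
Highest priority task = 4

4


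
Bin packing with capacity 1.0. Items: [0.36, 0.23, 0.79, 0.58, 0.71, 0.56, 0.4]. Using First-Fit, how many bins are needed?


Place items sequentially using First-Fit:
  Item 0.36 -> new Bin 1
  Item 0.23 -> Bin 1 (now 0.59)
  Item 0.79 -> new Bin 2
  Item 0.58 -> new Bin 3
  Item 0.71 -> new Bin 4
  Item 0.56 -> new Bin 5
  Item 0.4 -> Bin 1 (now 0.99)
Total bins used = 5

5


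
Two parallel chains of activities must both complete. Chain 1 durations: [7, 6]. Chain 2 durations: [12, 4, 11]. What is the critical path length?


Path A total = 7 + 6 = 13
Path B total = 12 + 4 + 11 = 27
Critical path = longest path = max(13, 27) = 27

27


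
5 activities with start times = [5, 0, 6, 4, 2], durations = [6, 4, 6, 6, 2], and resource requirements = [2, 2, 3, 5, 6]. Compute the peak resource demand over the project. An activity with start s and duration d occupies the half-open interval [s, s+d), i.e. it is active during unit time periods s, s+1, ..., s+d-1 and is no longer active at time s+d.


Each activity i is active on [start_i, start_i + duration_i).
Compute total resource usage per time slot:
  t=0: active resources = [2], total = 2
  t=1: active resources = [2], total = 2
  t=2: active resources = [2, 6], total = 8
  t=3: active resources = [2, 6], total = 8
  t=4: active resources = [5], total = 5
  t=5: active resources = [2, 5], total = 7
  t=6: active resources = [2, 3, 5], total = 10
  t=7: active resources = [2, 3, 5], total = 10
  t=8: active resources = [2, 3, 5], total = 10
  t=9: active resources = [2, 3, 5], total = 10
  t=10: active resources = [2, 3], total = 5
  t=11: active resources = [3], total = 3
Peak resource demand = 10

10


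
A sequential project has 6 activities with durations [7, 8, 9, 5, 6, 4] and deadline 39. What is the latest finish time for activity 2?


LF(activity 2) = deadline - sum of successor durations
Successors: activities 3 through 6 with durations [9, 5, 6, 4]
Sum of successor durations = 24
LF = 39 - 24 = 15

15


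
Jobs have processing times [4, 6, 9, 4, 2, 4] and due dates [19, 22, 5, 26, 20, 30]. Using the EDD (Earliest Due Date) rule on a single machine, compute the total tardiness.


Sort by due date (EDD order): [(9, 5), (4, 19), (2, 20), (6, 22), (4, 26), (4, 30)]
Compute completion times and tardiness:
  Job 1: p=9, d=5, C=9, tardiness=max(0,9-5)=4
  Job 2: p=4, d=19, C=13, tardiness=max(0,13-19)=0
  Job 3: p=2, d=20, C=15, tardiness=max(0,15-20)=0
  Job 4: p=6, d=22, C=21, tardiness=max(0,21-22)=0
  Job 5: p=4, d=26, C=25, tardiness=max(0,25-26)=0
  Job 6: p=4, d=30, C=29, tardiness=max(0,29-30)=0
Total tardiness = 4

4


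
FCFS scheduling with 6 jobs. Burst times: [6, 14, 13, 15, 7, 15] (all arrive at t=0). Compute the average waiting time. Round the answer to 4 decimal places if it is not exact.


FCFS order (as given): [6, 14, 13, 15, 7, 15]
Waiting times:
  Job 1: wait = 0
  Job 2: wait = 6
  Job 3: wait = 20
  Job 4: wait = 33
  Job 5: wait = 48
  Job 6: wait = 55
Sum of waiting times = 162
Average waiting time = 162/6 = 27.0

27.0


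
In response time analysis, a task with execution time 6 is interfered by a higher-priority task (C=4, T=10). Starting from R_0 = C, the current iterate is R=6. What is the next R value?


R_next = C + ceil(R_prev / T_hp) * C_hp
ceil(6 / 10) = ceil(0.6) = 1
Interference = 1 * 4 = 4
R_next = 6 + 4 = 10

10


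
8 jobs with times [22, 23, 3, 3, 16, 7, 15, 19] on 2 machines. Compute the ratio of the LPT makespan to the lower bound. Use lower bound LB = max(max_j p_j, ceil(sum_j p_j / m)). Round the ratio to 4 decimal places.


LPT order: [23, 22, 19, 16, 15, 7, 3, 3]
Machine loads after assignment: [54, 54]
LPT makespan = 54
Lower bound = max(max_job, ceil(total/2)) = max(23, 54) = 54
Ratio = 54 / 54 = 1.0

1.0


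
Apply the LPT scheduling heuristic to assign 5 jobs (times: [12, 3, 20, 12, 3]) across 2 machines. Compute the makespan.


Sort jobs in decreasing order (LPT): [20, 12, 12, 3, 3]
Assign each job to the least loaded machine:
  Machine 1: jobs [20, 3, 3], load = 26
  Machine 2: jobs [12, 12], load = 24
Makespan = max load = 26

26


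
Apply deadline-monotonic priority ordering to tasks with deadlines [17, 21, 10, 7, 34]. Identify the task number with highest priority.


Sort tasks by relative deadline (ascending):
  Task 4: deadline = 7
  Task 3: deadline = 10
  Task 1: deadline = 17
  Task 2: deadline = 21
  Task 5: deadline = 34
Priority order (highest first): [4, 3, 1, 2, 5]
Highest priority task = 4

4


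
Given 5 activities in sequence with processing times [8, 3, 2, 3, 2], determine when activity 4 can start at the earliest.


Activity 4 starts after activities 1 through 3 complete.
Predecessor durations: [8, 3, 2]
ES = 8 + 3 + 2 = 13

13


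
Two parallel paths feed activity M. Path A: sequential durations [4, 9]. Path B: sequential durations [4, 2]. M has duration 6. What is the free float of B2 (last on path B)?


ES(B2) = sum of predecessors on chain B = 4
EF(B2) = ES + duration = 4 + 2 = 6
Successor of B2 is M. ES(M) = max(sum(A), sum(B)) = max(13, 6) = 13
Free float = ES(successor) - EF(current) = 13 - 6 = 7

7


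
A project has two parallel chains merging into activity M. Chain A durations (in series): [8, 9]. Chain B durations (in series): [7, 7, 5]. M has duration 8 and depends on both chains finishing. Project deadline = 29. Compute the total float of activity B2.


Forward pass: ES(B2) = sum of predecessors on chain B = 7
EF = ES + duration = 7 + 7 = 14
Backward pass: LF(M) = deadline = 29; LS(M) = 29 - 8 = 21
LF(B2) = LS(M) - sum(successors on chain B) = 21 - 5 = 16
LS = LF - duration = 16 - 7 = 9
Total float = LS - ES = 9 - 7 = 2

2


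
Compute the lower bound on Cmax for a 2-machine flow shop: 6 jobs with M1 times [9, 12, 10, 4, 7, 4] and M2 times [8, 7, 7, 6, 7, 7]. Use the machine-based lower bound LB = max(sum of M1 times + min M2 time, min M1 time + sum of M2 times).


LB1 = sum(M1 times) + min(M2 times) = 46 + 6 = 52
LB2 = min(M1 times) + sum(M2 times) = 4 + 42 = 46
Lower bound = max(LB1, LB2) = max(52, 46) = 52

52


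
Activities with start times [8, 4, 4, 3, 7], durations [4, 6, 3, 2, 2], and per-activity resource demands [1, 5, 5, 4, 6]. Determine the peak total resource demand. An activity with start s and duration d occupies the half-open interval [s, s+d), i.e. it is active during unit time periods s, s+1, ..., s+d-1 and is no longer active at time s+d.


Each activity i is active on [start_i, start_i + duration_i).
Compute total resource usage per time slot:
  t=0: active resources = [], total = 0
  t=1: active resources = [], total = 0
  t=2: active resources = [], total = 0
  t=3: active resources = [4], total = 4
  t=4: active resources = [5, 5, 4], total = 14
  t=5: active resources = [5, 5], total = 10
  t=6: active resources = [5, 5], total = 10
  t=7: active resources = [5, 6], total = 11
  t=8: active resources = [1, 5, 6], total = 12
  t=9: active resources = [1, 5], total = 6
  t=10: active resources = [1], total = 1
  t=11: active resources = [1], total = 1
Peak resource demand = 14

14


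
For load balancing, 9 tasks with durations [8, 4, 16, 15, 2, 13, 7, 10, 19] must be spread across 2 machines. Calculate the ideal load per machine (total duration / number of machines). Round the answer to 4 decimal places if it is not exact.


Total processing time = 8 + 4 + 16 + 15 + 2 + 13 + 7 + 10 + 19 = 94
Number of machines = 2
Ideal balanced load = 94 / 2 = 47.0

47.0


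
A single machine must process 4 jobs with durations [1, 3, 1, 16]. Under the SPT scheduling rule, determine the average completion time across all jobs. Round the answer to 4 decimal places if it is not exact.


Sort jobs by processing time (SPT order): [1, 1, 3, 16]
Compute completion times sequentially:
  Job 1: processing = 1, completes at 1
  Job 2: processing = 1, completes at 2
  Job 3: processing = 3, completes at 5
  Job 4: processing = 16, completes at 21
Sum of completion times = 29
Average completion time = 29/4 = 7.25

7.25


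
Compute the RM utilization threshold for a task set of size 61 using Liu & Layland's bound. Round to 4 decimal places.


Compute 2^(1/61) = 1.0114278734
Subtract 1: 1.0114278734 - 1 = 0.0114278734
Multiply by n: 61 * 0.0114278734 = 0.6971002774
Round to 4 dp: 0.6971

0.6971


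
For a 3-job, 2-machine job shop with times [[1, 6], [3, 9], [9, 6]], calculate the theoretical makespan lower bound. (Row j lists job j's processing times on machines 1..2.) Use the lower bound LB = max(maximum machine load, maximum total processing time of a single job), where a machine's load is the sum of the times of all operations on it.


Machine loads:
  Machine 1: 1 + 3 + 9 = 13
  Machine 2: 6 + 9 + 6 = 21
Max machine load = 21
Job totals:
  Job 1: 7
  Job 2: 12
  Job 3: 15
Max job total = 15
Lower bound = max(21, 15) = 21

21


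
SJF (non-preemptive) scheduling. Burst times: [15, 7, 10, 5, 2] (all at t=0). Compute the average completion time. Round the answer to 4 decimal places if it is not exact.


SJF order (ascending): [2, 5, 7, 10, 15]
Completion times:
  Job 1: burst=2, C=2
  Job 2: burst=5, C=7
  Job 3: burst=7, C=14
  Job 4: burst=10, C=24
  Job 5: burst=15, C=39
Average completion = 86/5 = 17.2

17.2


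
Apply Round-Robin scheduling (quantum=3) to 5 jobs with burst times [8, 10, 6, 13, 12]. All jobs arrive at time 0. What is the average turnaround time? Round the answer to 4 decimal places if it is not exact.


Time quantum = 3
Execution trace:
  J1 runs 3 units, time = 3
  J2 runs 3 units, time = 6
  J3 runs 3 units, time = 9
  J4 runs 3 units, time = 12
  J5 runs 3 units, time = 15
  J1 runs 3 units, time = 18
  J2 runs 3 units, time = 21
  J3 runs 3 units, time = 24
  J4 runs 3 units, time = 27
  J5 runs 3 units, time = 30
  J1 runs 2 units, time = 32
  J2 runs 3 units, time = 35
  J4 runs 3 units, time = 38
  J5 runs 3 units, time = 41
  J2 runs 1 units, time = 42
  J4 runs 3 units, time = 45
  J5 runs 3 units, time = 48
  J4 runs 1 units, time = 49
Finish times: [32, 42, 24, 49, 48]
Average turnaround = 195/5 = 39.0

39.0


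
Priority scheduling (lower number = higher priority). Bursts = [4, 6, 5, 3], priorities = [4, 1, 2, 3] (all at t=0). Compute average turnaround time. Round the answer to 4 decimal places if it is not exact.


Sort by priority (ascending = highest first):
Order: [(1, 6), (2, 5), (3, 3), (4, 4)]
Completion times:
  Priority 1, burst=6, C=6
  Priority 2, burst=5, C=11
  Priority 3, burst=3, C=14
  Priority 4, burst=4, C=18
Average turnaround = 49/4 = 12.25

12.25


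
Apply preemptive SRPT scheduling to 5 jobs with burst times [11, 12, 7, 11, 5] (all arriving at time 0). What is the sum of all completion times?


Since all jobs arrive at t=0, SRPT equals SPT ordering.
SPT order: [5, 7, 11, 11, 12]
Completion times:
  Job 1: p=5, C=5
  Job 2: p=7, C=12
  Job 3: p=11, C=23
  Job 4: p=11, C=34
  Job 5: p=12, C=46
Total completion time = 5 + 12 + 23 + 34 + 46 = 120

120


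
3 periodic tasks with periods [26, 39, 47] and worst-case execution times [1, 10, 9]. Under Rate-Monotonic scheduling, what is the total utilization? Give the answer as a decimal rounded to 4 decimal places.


Compute individual utilizations (exact fractions):
  Task 1: C/T = 1/26 (approx. 0.0385)
  Task 2: C/T = 10/39 (approx. 0.2564)
  Task 3: C/T = 9/47 (approx. 0.1915)
Total utilization U = 1/26 + 10/39 + 9/47 = 1783/3666
Rounded to 4 decimal places: U = 0.4864
RM (Liu & Layland) bound for 3 tasks = 0.779763; compare with U = 1783/3666 (approx. 0.486361)
U <= bound, so schedulable by RM sufficient condition.

0.4864


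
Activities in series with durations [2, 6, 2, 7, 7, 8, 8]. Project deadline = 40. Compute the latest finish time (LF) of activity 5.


LF(activity 5) = deadline - sum of successor durations
Successors: activities 6 through 7 with durations [8, 8]
Sum of successor durations = 16
LF = 40 - 16 = 24

24


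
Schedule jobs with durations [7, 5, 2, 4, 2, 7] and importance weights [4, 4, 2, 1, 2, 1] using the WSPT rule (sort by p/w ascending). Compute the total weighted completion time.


Compute p/w ratios and sort ascending (WSPT): [(2, 2), (2, 2), (5, 4), (7, 4), (4, 1), (7, 1)]
Compute weighted completion times:
  Job (p=2,w=2): C=2, w*C=2*2=4
  Job (p=2,w=2): C=4, w*C=2*4=8
  Job (p=5,w=4): C=9, w*C=4*9=36
  Job (p=7,w=4): C=16, w*C=4*16=64
  Job (p=4,w=1): C=20, w*C=1*20=20
  Job (p=7,w=1): C=27, w*C=1*27=27
Total weighted completion time = 159

159


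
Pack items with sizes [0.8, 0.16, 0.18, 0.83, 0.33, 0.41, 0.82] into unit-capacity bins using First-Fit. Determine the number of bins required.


Place items sequentially using First-Fit:
  Item 0.8 -> new Bin 1
  Item 0.16 -> Bin 1 (now 0.96)
  Item 0.18 -> new Bin 2
  Item 0.83 -> new Bin 3
  Item 0.33 -> Bin 2 (now 0.51)
  Item 0.41 -> Bin 2 (now 0.92)
  Item 0.82 -> new Bin 4
Total bins used = 4

4


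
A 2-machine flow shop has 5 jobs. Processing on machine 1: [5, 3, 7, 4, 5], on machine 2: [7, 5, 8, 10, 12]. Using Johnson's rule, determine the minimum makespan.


Apply Johnson's rule:
  Group 1 (a <= b): [(2, 3, 5), (4, 4, 10), (1, 5, 7), (5, 5, 12), (3, 7, 8)]
  Group 2 (a > b): []
Optimal job order: [2, 4, 1, 5, 3]
Schedule:
  Job 2: M1 done at 3, M2 done at 8
  Job 4: M1 done at 7, M2 done at 18
  Job 1: M1 done at 12, M2 done at 25
  Job 5: M1 done at 17, M2 done at 37
  Job 3: M1 done at 24, M2 done at 45
Makespan = 45

45


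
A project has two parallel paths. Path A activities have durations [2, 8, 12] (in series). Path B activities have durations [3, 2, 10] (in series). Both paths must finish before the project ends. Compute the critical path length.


Path A total = 2 + 8 + 12 = 22
Path B total = 3 + 2 + 10 = 15
Critical path = longest path = max(22, 15) = 22

22


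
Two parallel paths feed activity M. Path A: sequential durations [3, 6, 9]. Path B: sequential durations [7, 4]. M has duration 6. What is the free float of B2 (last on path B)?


ES(B2) = sum of predecessors on chain B = 7
EF(B2) = ES + duration = 7 + 4 = 11
Successor of B2 is M. ES(M) = max(sum(A), sum(B)) = max(18, 11) = 18
Free float = ES(successor) - EF(current) = 18 - 11 = 7

7


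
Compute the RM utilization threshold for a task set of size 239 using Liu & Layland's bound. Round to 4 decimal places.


Compute 2^(1/239) = 1.0029044070
Subtract 1: 1.0029044070 - 1 = 0.0029044070
Multiply by n: 239 * 0.0029044070 = 0.6941532730
Round to 4 dp: 0.6942

0.6942


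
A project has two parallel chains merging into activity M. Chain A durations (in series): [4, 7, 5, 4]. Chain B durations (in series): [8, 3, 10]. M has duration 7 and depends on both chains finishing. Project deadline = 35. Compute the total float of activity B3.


Forward pass: ES(B3) = sum of predecessors on chain B = 11
EF = ES + duration = 11 + 10 = 21
Backward pass: LF(M) = deadline = 35; LS(M) = 35 - 7 = 28
LF(B3) = LS(M) - sum(successors on chain B) = 28 - 0 = 28
LS = LF - duration = 28 - 10 = 18
Total float = LS - ES = 18 - 11 = 7

7


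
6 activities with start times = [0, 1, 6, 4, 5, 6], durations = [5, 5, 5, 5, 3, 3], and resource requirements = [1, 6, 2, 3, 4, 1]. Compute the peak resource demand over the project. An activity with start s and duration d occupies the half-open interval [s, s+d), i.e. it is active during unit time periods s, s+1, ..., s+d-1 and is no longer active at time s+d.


Each activity i is active on [start_i, start_i + duration_i).
Compute total resource usage per time slot:
  t=0: active resources = [1], total = 1
  t=1: active resources = [1, 6], total = 7
  t=2: active resources = [1, 6], total = 7
  t=3: active resources = [1, 6], total = 7
  t=4: active resources = [1, 6, 3], total = 10
  t=5: active resources = [6, 3, 4], total = 13
  t=6: active resources = [2, 3, 4, 1], total = 10
  t=7: active resources = [2, 3, 4, 1], total = 10
  t=8: active resources = [2, 3, 1], total = 6
  t=9: active resources = [2], total = 2
  t=10: active resources = [2], total = 2
Peak resource demand = 13

13


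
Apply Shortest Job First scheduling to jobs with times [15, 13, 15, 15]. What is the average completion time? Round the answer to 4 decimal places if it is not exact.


SJF order (ascending): [13, 15, 15, 15]
Completion times:
  Job 1: burst=13, C=13
  Job 2: burst=15, C=28
  Job 3: burst=15, C=43
  Job 4: burst=15, C=58
Average completion = 142/4 = 35.5

35.5


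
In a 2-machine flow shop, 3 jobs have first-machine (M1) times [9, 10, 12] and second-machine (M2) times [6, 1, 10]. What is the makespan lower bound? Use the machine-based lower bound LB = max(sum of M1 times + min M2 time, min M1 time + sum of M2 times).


LB1 = sum(M1 times) + min(M2 times) = 31 + 1 = 32
LB2 = min(M1 times) + sum(M2 times) = 9 + 17 = 26
Lower bound = max(LB1, LB2) = max(32, 26) = 32

32


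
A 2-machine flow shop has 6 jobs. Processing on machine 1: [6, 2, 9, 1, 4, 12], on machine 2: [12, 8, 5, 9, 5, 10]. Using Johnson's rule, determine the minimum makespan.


Apply Johnson's rule:
  Group 1 (a <= b): [(4, 1, 9), (2, 2, 8), (5, 4, 5), (1, 6, 12)]
  Group 2 (a > b): [(6, 12, 10), (3, 9, 5)]
Optimal job order: [4, 2, 5, 1, 6, 3]
Schedule:
  Job 4: M1 done at 1, M2 done at 10
  Job 2: M1 done at 3, M2 done at 18
  Job 5: M1 done at 7, M2 done at 23
  Job 1: M1 done at 13, M2 done at 35
  Job 6: M1 done at 25, M2 done at 45
  Job 3: M1 done at 34, M2 done at 50
Makespan = 50

50


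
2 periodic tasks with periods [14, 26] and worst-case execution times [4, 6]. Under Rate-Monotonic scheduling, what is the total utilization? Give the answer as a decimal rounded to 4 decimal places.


Compute individual utilizations (exact fractions):
  Task 1: C/T = 4/14 = 2/7 (approx. 0.2857)
  Task 2: C/T = 6/26 = 3/13 (approx. 0.2308)
Total utilization U = 2/7 + 3/13 = 47/91
Rounded to 4 decimal places: U = 0.5165
RM (Liu & Layland) bound for 2 tasks = 0.828427; compare with U = 47/91 (approx. 0.516484)
U <= bound, so schedulable by RM sufficient condition.

0.5165


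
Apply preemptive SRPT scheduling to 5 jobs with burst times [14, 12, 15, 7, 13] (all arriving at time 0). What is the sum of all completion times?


Since all jobs arrive at t=0, SRPT equals SPT ordering.
SPT order: [7, 12, 13, 14, 15]
Completion times:
  Job 1: p=7, C=7
  Job 2: p=12, C=19
  Job 3: p=13, C=32
  Job 4: p=14, C=46
  Job 5: p=15, C=61
Total completion time = 7 + 19 + 32 + 46 + 61 = 165

165


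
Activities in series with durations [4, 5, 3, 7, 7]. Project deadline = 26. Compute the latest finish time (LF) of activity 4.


LF(activity 4) = deadline - sum of successor durations
Successors: activities 5 through 5 with durations [7]
Sum of successor durations = 7
LF = 26 - 7 = 19

19


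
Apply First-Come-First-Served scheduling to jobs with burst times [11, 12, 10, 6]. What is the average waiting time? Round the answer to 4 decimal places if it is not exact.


FCFS order (as given): [11, 12, 10, 6]
Waiting times:
  Job 1: wait = 0
  Job 2: wait = 11
  Job 3: wait = 23
  Job 4: wait = 33
Sum of waiting times = 67
Average waiting time = 67/4 = 16.75

16.75


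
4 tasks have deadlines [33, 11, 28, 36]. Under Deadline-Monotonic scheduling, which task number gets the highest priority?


Sort tasks by relative deadline (ascending):
  Task 2: deadline = 11
  Task 3: deadline = 28
  Task 1: deadline = 33
  Task 4: deadline = 36
Priority order (highest first): [2, 3, 1, 4]
Highest priority task = 2

2


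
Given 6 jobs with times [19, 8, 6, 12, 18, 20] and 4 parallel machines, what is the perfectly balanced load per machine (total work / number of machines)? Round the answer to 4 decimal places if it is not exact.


Total processing time = 19 + 8 + 6 + 12 + 18 + 20 = 83
Number of machines = 4
Ideal balanced load = 83 / 4 = 20.75

20.75


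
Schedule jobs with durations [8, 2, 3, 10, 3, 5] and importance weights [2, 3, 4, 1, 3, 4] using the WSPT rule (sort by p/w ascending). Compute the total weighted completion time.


Compute p/w ratios and sort ascending (WSPT): [(2, 3), (3, 4), (3, 3), (5, 4), (8, 2), (10, 1)]
Compute weighted completion times:
  Job (p=2,w=3): C=2, w*C=3*2=6
  Job (p=3,w=4): C=5, w*C=4*5=20
  Job (p=3,w=3): C=8, w*C=3*8=24
  Job (p=5,w=4): C=13, w*C=4*13=52
  Job (p=8,w=2): C=21, w*C=2*21=42
  Job (p=10,w=1): C=31, w*C=1*31=31
Total weighted completion time = 175

175


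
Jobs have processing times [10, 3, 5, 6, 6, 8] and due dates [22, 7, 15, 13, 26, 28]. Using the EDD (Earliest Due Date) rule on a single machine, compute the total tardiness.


Sort by due date (EDD order): [(3, 7), (6, 13), (5, 15), (10, 22), (6, 26), (8, 28)]
Compute completion times and tardiness:
  Job 1: p=3, d=7, C=3, tardiness=max(0,3-7)=0
  Job 2: p=6, d=13, C=9, tardiness=max(0,9-13)=0
  Job 3: p=5, d=15, C=14, tardiness=max(0,14-15)=0
  Job 4: p=10, d=22, C=24, tardiness=max(0,24-22)=2
  Job 5: p=6, d=26, C=30, tardiness=max(0,30-26)=4
  Job 6: p=8, d=28, C=38, tardiness=max(0,38-28)=10
Total tardiness = 16

16


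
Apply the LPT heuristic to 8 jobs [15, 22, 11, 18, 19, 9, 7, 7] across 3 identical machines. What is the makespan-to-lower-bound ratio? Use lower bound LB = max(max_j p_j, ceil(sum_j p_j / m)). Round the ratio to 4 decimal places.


LPT order: [22, 19, 18, 15, 11, 9, 7, 7]
Machine loads after assignment: [38, 37, 33]
LPT makespan = 38
Lower bound = max(max_job, ceil(total/3)) = max(22, 36) = 36
Ratio = 38 / 36 = 1.0556

1.0556


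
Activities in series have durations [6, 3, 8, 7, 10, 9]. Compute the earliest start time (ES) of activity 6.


Activity 6 starts after activities 1 through 5 complete.
Predecessor durations: [6, 3, 8, 7, 10]
ES = 6 + 3 + 8 + 7 + 10 = 34

34


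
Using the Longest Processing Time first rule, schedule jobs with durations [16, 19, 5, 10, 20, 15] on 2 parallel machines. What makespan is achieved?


Sort jobs in decreasing order (LPT): [20, 19, 16, 15, 10, 5]
Assign each job to the least loaded machine:
  Machine 1: jobs [20, 15, 10], load = 45
  Machine 2: jobs [19, 16, 5], load = 40
Makespan = max load = 45

45


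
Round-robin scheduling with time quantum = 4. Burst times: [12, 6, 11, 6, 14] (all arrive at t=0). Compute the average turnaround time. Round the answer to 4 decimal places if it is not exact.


Time quantum = 4
Execution trace:
  J1 runs 4 units, time = 4
  J2 runs 4 units, time = 8
  J3 runs 4 units, time = 12
  J4 runs 4 units, time = 16
  J5 runs 4 units, time = 20
  J1 runs 4 units, time = 24
  J2 runs 2 units, time = 26
  J3 runs 4 units, time = 30
  J4 runs 2 units, time = 32
  J5 runs 4 units, time = 36
  J1 runs 4 units, time = 40
  J3 runs 3 units, time = 43
  J5 runs 4 units, time = 47
  J5 runs 2 units, time = 49
Finish times: [40, 26, 43, 32, 49]
Average turnaround = 190/5 = 38.0

38.0


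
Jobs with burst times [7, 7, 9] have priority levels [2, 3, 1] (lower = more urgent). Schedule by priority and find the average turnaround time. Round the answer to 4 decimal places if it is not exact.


Sort by priority (ascending = highest first):
Order: [(1, 9), (2, 7), (3, 7)]
Completion times:
  Priority 1, burst=9, C=9
  Priority 2, burst=7, C=16
  Priority 3, burst=7, C=23
Average turnaround = 48/3 = 16.0

16.0


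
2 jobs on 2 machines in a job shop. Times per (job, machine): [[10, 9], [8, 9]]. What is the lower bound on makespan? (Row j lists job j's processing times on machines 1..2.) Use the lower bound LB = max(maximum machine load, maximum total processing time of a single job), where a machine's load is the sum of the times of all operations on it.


Machine loads:
  Machine 1: 10 + 8 = 18
  Machine 2: 9 + 9 = 18
Max machine load = 18
Job totals:
  Job 1: 19
  Job 2: 17
Max job total = 19
Lower bound = max(18, 19) = 19

19


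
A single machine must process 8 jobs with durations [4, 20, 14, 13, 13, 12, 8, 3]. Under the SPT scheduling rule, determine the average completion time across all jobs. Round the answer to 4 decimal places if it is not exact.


Sort jobs by processing time (SPT order): [3, 4, 8, 12, 13, 13, 14, 20]
Compute completion times sequentially:
  Job 1: processing = 3, completes at 3
  Job 2: processing = 4, completes at 7
  Job 3: processing = 8, completes at 15
  Job 4: processing = 12, completes at 27
  Job 5: processing = 13, completes at 40
  Job 6: processing = 13, completes at 53
  Job 7: processing = 14, completes at 67
  Job 8: processing = 20, completes at 87
Sum of completion times = 299
Average completion time = 299/8 = 37.375

37.375


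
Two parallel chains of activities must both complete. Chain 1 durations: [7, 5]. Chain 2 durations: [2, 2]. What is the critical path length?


Path A total = 7 + 5 = 12
Path B total = 2 + 2 = 4
Critical path = longest path = max(12, 4) = 12

12


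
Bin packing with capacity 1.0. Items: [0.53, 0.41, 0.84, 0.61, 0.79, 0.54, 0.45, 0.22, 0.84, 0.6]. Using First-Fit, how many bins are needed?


Place items sequentially using First-Fit:
  Item 0.53 -> new Bin 1
  Item 0.41 -> Bin 1 (now 0.94)
  Item 0.84 -> new Bin 2
  Item 0.61 -> new Bin 3
  Item 0.79 -> new Bin 4
  Item 0.54 -> new Bin 5
  Item 0.45 -> Bin 5 (now 0.99)
  Item 0.22 -> Bin 3 (now 0.83)
  Item 0.84 -> new Bin 6
  Item 0.6 -> new Bin 7
Total bins used = 7

7


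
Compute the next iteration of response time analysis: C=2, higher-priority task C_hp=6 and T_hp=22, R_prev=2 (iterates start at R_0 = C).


R_next = C + ceil(R_prev / T_hp) * C_hp
ceil(2 / 22) = ceil(0.0909) = 1
Interference = 1 * 6 = 6
R_next = 2 + 6 = 8

8


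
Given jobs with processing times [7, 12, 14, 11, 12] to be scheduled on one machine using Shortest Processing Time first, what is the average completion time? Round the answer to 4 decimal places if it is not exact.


Sort jobs by processing time (SPT order): [7, 11, 12, 12, 14]
Compute completion times sequentially:
  Job 1: processing = 7, completes at 7
  Job 2: processing = 11, completes at 18
  Job 3: processing = 12, completes at 30
  Job 4: processing = 12, completes at 42
  Job 5: processing = 14, completes at 56
Sum of completion times = 153
Average completion time = 153/5 = 30.6

30.6
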